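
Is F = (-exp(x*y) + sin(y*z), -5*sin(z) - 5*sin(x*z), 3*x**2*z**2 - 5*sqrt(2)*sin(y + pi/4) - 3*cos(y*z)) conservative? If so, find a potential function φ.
No, ∇×F = (5*x*cos(x*z) + 3*z*sin(y*z) + 5*cos(z) - 5*sqrt(2)*cos(y + pi/4), -6*x*z**2 + y*cos(y*z), x*exp(x*y) - 5*z*cos(x*z) - z*cos(y*z)) ≠ 0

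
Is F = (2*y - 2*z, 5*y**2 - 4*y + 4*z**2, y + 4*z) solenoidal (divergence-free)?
No, ∇·F = 10*y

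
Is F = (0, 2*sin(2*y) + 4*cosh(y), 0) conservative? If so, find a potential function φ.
Yes, F is conservative. φ = -cos(2*y) + 4*sinh(y)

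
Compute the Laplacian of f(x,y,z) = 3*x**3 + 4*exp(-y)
18*x + 4*exp(-y)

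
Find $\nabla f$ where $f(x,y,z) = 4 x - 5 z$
(4, 0, -5)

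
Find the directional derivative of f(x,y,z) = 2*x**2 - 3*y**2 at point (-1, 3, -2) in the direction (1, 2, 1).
-20*sqrt(6)/3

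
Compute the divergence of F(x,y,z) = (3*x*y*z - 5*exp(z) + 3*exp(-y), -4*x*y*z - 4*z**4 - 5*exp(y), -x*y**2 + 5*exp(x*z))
-4*x*z + 5*x*exp(x*z) + 3*y*z - 5*exp(y)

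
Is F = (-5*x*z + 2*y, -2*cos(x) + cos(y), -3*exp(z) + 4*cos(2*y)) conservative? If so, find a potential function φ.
No, ∇×F = (-8*sin(2*y), -5*x, 2*sin(x) - 2) ≠ 0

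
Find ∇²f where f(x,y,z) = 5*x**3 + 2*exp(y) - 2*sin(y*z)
30*x + 2*y**2*sin(y*z) + 2*z**2*sin(y*z) + 2*exp(y)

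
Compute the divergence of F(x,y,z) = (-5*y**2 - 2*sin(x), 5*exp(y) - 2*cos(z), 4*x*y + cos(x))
5*exp(y) - 2*cos(x)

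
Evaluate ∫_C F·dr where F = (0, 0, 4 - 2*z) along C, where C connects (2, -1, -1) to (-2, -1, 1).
8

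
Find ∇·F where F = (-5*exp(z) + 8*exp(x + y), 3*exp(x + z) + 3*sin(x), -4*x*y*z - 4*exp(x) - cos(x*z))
-4*x*y + x*sin(x*z) + 8*exp(x + y)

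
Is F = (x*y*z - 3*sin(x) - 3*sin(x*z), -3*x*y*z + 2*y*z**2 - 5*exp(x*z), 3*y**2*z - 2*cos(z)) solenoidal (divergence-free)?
No, ∇·F = -3*x*z + 3*y**2 + y*z + 2*z**2 - 3*z*cos(x*z) + 2*sin(z) - 3*cos(x)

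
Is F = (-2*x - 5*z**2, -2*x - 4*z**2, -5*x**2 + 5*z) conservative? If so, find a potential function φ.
No, ∇×F = (8*z, 10*x - 10*z, -2) ≠ 0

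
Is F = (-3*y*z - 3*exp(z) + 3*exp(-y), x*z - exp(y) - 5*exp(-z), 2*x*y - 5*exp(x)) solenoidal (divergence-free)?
No, ∇·F = -exp(y)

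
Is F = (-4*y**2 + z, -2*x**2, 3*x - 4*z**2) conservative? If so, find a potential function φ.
No, ∇×F = (0, -2, -4*x + 8*y) ≠ 0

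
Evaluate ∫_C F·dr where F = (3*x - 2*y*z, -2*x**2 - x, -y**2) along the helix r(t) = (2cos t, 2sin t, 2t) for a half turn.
2*pi*(-3 + 2*pi)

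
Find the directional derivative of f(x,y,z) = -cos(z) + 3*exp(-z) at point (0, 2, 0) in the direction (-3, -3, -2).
3*sqrt(22)/11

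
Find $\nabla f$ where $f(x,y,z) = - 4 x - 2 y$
(-4, -2, 0)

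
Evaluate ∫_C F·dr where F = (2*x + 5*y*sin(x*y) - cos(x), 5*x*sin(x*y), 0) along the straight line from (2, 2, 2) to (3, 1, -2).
5*cos(4) - sin(3) + sin(2) - 5*cos(3) + 5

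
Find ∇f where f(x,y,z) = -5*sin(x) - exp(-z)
(-5*cos(x), 0, exp(-z))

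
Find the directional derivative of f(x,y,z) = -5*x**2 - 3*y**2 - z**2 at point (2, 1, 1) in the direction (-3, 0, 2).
56*sqrt(13)/13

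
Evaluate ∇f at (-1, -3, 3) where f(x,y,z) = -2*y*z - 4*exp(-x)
(4*E, -6, 6)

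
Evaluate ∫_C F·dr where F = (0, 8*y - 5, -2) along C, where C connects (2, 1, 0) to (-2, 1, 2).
-4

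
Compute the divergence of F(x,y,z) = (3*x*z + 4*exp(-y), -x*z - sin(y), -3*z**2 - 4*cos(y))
-3*z - cos(y)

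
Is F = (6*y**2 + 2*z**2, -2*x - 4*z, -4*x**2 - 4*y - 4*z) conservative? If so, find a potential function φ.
No, ∇×F = (0, 8*x + 4*z, -12*y - 2) ≠ 0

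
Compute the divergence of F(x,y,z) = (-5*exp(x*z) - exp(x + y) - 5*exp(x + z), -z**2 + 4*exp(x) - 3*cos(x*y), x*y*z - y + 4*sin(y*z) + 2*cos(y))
x*y + 3*x*sin(x*y) + 4*y*cos(y*z) - 5*z*exp(x*z) - exp(x + y) - 5*exp(x + z)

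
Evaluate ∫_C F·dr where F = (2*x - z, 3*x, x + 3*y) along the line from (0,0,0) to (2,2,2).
16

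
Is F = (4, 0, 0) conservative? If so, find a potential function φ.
Yes, F is conservative. φ = 4*x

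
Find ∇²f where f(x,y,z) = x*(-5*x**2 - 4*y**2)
-38*x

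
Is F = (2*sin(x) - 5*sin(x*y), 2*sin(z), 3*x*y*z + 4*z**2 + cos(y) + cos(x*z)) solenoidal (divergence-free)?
No, ∇·F = 3*x*y - x*sin(x*z) - 5*y*cos(x*y) + 8*z + 2*cos(x)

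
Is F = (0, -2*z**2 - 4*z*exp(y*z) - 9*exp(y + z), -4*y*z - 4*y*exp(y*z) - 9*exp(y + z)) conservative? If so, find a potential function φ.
Yes, F is conservative. φ = -2*y*z**2 - 4*exp(y*z) - 9*exp(y + z)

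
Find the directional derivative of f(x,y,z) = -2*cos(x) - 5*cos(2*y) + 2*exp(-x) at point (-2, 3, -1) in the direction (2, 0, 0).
-2*exp(2) - 2*sin(2)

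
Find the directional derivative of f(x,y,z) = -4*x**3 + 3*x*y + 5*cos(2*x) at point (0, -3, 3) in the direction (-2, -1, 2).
6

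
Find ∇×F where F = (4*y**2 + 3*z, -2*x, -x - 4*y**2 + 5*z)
(-8*y, 4, -8*y - 2)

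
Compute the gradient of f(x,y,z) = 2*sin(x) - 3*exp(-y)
(2*cos(x), 3*exp(-y), 0)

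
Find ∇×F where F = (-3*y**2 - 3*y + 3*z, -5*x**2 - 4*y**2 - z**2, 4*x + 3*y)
(2*z + 3, -1, -10*x + 6*y + 3)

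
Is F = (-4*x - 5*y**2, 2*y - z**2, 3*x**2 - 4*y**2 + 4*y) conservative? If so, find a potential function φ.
No, ∇×F = (-8*y + 2*z + 4, -6*x, 10*y) ≠ 0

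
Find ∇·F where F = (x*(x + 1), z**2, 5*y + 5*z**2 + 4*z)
2*x + 10*z + 5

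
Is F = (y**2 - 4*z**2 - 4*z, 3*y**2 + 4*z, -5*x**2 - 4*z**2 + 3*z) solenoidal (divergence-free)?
No, ∇·F = 6*y - 8*z + 3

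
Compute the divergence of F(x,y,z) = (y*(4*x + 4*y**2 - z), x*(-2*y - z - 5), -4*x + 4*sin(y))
-2*x + 4*y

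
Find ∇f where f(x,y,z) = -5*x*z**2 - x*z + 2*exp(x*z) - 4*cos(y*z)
(z*(-5*z + 2*exp(x*z) - 1), 4*z*sin(y*z), -10*x*z + 2*x*exp(x*z) - x + 4*y*sin(y*z))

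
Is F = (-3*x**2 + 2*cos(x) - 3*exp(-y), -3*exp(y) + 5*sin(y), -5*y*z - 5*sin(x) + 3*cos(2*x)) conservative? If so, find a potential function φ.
No, ∇×F = (-5*z, (12*sin(x) + 5)*cos(x), -3*exp(-y)) ≠ 0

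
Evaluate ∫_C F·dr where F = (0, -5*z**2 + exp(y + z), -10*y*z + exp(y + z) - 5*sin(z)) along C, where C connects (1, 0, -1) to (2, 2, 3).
-90 + 5*cos(3) - 5*cos(1) - exp(-1) + exp(5)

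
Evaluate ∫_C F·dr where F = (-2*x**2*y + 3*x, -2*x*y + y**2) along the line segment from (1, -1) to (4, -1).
129/2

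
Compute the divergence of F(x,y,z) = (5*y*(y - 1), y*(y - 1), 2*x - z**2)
2*y - 2*z - 1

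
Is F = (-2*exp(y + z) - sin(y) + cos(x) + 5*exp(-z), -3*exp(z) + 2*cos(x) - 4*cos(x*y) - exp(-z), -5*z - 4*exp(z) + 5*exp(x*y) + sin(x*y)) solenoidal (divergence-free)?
No, ∇·F = 4*x*sin(x*y) - 4*exp(z) - sin(x) - 5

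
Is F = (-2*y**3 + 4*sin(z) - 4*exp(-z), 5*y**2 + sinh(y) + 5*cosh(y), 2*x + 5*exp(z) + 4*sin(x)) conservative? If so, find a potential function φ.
No, ∇×F = (0, -4*cos(x) + 4*cos(z) - 2 + 4*exp(-z), 6*y**2) ≠ 0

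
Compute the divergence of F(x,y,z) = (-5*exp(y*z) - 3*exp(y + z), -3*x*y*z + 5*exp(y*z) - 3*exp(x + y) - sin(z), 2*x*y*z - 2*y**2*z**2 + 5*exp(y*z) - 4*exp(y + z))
2*x*y - 3*x*z - 4*y**2*z + 5*y*exp(y*z) + 5*z*exp(y*z) - 3*exp(x + y) - 4*exp(y + z)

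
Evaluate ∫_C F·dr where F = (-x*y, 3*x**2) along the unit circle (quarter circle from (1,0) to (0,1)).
7/3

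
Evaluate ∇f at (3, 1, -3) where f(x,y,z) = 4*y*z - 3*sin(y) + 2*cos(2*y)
(0, -12 - 4*sin(2) - 3*cos(1), 4)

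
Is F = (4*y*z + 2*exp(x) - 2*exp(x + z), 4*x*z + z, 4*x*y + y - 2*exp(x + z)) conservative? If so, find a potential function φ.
Yes, F is conservative. φ = 4*x*y*z + y*z + 2*exp(x) - 2*exp(x + z)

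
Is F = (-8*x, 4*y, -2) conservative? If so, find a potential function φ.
Yes, F is conservative. φ = -4*x**2 + 2*y**2 - 2*z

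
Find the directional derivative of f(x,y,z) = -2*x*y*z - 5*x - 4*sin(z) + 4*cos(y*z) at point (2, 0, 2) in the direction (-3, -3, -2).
sqrt(22)*(8*cos(2) + 39)/22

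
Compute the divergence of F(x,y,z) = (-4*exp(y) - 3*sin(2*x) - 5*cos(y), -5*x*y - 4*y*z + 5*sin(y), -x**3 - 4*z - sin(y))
-5*x - 4*z - 6*cos(2*x) + 5*cos(y) - 4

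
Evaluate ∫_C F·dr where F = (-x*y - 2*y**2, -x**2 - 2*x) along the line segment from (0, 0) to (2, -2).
4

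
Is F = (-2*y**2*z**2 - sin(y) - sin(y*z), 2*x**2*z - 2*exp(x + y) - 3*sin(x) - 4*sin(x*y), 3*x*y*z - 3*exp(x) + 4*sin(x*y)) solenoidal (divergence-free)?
No, ∇·F = 3*x*y - 4*x*cos(x*y) - 2*exp(x + y)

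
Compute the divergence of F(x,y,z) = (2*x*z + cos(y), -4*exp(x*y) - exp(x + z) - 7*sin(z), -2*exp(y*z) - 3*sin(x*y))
-4*x*exp(x*y) - 2*y*exp(y*z) + 2*z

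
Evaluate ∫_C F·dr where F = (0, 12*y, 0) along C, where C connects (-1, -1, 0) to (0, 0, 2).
-6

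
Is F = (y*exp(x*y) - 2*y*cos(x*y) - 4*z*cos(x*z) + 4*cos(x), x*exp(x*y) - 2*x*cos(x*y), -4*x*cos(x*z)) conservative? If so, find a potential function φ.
Yes, F is conservative. φ = exp(x*y) + 4*sin(x) - 2*sin(x*y) - 4*sin(x*z)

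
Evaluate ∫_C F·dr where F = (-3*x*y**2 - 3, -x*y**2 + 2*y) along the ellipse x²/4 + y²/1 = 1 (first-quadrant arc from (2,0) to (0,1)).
10 - pi/8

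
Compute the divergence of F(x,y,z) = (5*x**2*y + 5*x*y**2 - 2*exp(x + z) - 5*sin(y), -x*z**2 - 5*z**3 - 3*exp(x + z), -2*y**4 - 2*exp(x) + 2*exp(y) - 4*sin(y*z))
10*x*y + 5*y**2 - 4*y*cos(y*z) - 2*exp(x + z)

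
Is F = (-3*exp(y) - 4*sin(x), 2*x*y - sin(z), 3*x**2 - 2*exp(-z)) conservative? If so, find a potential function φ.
No, ∇×F = (cos(z), -6*x, 2*y + 3*exp(y)) ≠ 0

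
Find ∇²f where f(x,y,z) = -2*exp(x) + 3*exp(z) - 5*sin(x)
-2*exp(x) + 3*exp(z) + 5*sin(x)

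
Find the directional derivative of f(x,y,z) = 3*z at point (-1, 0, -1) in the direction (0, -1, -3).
-9*sqrt(10)/10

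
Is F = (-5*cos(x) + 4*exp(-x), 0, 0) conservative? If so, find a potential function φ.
Yes, F is conservative. φ = -5*sin(x) - 4*exp(-x)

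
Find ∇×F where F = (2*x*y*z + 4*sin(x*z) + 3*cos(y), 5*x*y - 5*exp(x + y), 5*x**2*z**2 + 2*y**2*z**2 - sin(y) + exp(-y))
(4*y*z**2 - cos(y) - exp(-y), 2*x*(y - 5*z**2 + 2*cos(x*z)), -2*x*z + 5*y - 5*exp(x + y) + 3*sin(y))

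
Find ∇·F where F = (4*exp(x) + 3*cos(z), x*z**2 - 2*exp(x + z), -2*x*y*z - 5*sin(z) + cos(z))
-2*x*y + 4*exp(x) - sin(z) - 5*cos(z)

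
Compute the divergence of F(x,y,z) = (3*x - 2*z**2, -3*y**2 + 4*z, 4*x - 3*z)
-6*y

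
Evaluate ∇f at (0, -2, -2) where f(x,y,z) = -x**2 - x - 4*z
(-1, 0, -4)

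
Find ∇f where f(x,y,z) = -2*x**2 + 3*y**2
(-4*x, 6*y, 0)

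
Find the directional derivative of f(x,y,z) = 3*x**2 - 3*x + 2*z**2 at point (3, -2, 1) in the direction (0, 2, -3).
-12*sqrt(13)/13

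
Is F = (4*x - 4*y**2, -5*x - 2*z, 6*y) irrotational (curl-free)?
No, ∇×F = (8, 0, 8*y - 5)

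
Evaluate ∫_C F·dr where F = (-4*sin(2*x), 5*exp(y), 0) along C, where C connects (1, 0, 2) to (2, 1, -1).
-5 + 2*cos(4) - 2*cos(2) + 5*E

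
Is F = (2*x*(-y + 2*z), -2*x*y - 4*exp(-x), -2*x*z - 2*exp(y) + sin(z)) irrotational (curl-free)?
No, ∇×F = (-2*exp(y), 4*x + 2*z, 2*x - 2*y + 4*exp(-x))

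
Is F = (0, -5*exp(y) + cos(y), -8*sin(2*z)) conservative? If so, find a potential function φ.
Yes, F is conservative. φ = -5*exp(y) + sin(y) + 4*cos(2*z)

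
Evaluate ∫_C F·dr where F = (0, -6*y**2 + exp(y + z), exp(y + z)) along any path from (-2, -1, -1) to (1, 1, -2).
-4 - exp(-2) + exp(-1)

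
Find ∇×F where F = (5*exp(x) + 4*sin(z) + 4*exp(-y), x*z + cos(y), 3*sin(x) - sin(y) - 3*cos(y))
(-x + 3*sin(y) - cos(y), -3*cos(x) + 4*cos(z), z + 4*exp(-y))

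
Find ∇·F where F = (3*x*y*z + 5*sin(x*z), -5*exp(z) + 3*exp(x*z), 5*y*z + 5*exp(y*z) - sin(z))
3*y*z + 5*y*exp(y*z) + 5*y + 5*z*cos(x*z) - cos(z)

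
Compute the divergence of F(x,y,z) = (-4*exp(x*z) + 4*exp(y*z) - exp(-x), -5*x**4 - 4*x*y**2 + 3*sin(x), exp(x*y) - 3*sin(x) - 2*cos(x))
-8*x*y - 4*z*exp(x*z) + exp(-x)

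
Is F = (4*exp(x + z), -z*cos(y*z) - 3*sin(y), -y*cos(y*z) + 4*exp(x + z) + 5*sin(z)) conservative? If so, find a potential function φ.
Yes, F is conservative. φ = 4*exp(x + z) - sin(y*z) + 3*cos(y) - 5*cos(z)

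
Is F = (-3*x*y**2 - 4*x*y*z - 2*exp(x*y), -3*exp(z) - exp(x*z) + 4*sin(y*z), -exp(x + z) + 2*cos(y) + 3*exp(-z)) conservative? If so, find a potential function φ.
No, ∇×F = (x*exp(x*z) - 4*y*cos(y*z) + 3*exp(z) - 2*sin(y), -4*x*y + exp(x + z), 6*x*y + 4*x*z + 2*x*exp(x*y) - z*exp(x*z)) ≠ 0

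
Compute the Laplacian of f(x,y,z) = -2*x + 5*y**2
10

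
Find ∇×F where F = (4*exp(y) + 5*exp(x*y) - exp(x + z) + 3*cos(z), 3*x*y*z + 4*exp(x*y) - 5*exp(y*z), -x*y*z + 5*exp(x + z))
(-3*x*y - x*z + 5*y*exp(y*z), y*z - 6*exp(x + z) - 3*sin(z), -5*x*exp(x*y) + 3*y*z + 4*y*exp(x*y) - 4*exp(y))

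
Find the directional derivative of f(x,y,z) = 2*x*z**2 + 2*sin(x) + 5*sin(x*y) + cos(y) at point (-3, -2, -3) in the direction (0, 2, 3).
2*sqrt(13)*(-15*cos(6) + sin(2) + 54)/13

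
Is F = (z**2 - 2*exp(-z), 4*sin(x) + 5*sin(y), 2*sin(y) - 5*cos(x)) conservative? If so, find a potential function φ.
No, ∇×F = (2*cos(y), 2*z - 5*sin(x) + 2*exp(-z), 4*cos(x)) ≠ 0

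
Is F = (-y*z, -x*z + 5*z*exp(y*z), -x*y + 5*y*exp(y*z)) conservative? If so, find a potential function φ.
Yes, F is conservative. φ = -x*y*z + 5*exp(y*z)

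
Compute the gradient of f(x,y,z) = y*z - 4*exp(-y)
(0, z + 4*exp(-y), y)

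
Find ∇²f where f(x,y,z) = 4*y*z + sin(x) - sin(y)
-sin(x) + sin(y)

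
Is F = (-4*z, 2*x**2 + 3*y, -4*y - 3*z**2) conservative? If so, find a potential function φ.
No, ∇×F = (-4, -4, 4*x) ≠ 0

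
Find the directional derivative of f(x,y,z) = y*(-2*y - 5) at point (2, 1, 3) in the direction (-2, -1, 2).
3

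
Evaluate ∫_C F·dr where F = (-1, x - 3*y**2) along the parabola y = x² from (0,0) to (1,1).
-4/3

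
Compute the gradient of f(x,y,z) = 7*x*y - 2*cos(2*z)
(7*y, 7*x, 4*sin(2*z))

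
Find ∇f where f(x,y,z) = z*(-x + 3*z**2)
(-z, 0, -x + 9*z**2)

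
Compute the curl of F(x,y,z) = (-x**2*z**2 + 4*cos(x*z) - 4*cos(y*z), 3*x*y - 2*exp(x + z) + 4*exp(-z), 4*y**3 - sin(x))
(12*y**2 + 2*exp(x + z) + 4*exp(-z), -2*x**2*z - 4*x*sin(x*z) + 4*y*sin(y*z) + cos(x), 3*y - 4*z*sin(y*z) - 2*exp(x + z))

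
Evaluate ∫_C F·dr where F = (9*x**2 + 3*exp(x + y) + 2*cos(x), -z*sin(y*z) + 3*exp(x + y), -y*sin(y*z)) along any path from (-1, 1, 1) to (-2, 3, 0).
-23 - 2*sin(2) - cos(1) + 2*sin(1) + 3*E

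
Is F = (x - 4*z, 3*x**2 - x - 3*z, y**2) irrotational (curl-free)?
No, ∇×F = (2*y + 3, -4, 6*x - 1)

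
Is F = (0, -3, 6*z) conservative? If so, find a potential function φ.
Yes, F is conservative. φ = -3*y + 3*z**2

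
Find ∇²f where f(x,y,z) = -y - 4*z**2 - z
-8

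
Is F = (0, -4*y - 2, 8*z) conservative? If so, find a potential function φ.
Yes, F is conservative. φ = -2*y**2 - 2*y + 4*z**2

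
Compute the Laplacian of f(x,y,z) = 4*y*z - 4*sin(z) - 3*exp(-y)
4*sin(z) - 3*exp(-y)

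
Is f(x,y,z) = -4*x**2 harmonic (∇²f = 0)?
No, ∇²f = -8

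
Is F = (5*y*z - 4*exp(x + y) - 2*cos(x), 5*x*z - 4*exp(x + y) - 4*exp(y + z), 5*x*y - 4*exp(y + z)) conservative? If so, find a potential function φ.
Yes, F is conservative. φ = 5*x*y*z - 4*exp(x + y) - 4*exp(y + z) - 2*sin(x)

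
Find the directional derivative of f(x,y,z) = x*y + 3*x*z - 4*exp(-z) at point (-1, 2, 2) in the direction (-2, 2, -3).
3*sqrt(17)*(-3*exp(2) - 4)*exp(-2)/17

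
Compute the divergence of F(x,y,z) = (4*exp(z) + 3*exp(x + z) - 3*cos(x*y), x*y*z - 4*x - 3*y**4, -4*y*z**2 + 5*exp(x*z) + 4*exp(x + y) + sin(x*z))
x*z + 5*x*exp(x*z) + x*cos(x*z) - 12*y**3 - 8*y*z + 3*y*sin(x*y) + 3*exp(x + z)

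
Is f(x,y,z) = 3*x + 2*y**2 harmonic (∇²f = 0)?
No, ∇²f = 4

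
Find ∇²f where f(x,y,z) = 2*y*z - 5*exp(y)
-5*exp(y)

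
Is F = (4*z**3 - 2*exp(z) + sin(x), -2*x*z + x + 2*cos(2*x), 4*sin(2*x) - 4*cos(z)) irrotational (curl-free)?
No, ∇×F = (2*x, 12*z**2 - 2*exp(z) - 8*cos(2*x), -2*z - 4*sin(2*x) + 1)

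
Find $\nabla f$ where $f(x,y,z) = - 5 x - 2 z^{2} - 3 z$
(-5, 0, -4*z - 3)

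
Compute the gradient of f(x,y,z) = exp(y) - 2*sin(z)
(0, exp(y), -2*cos(z))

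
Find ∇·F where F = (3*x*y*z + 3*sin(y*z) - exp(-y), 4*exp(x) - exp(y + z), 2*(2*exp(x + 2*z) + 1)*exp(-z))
3*y*z + 4*exp(x + z) - exp(y + z) - 2*exp(-z)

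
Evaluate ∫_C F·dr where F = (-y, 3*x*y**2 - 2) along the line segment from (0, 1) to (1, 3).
11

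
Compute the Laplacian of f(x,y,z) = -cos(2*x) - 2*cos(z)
4*cos(2*x) + 2*cos(z)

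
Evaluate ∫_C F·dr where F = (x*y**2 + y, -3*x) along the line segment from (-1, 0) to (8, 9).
5373/4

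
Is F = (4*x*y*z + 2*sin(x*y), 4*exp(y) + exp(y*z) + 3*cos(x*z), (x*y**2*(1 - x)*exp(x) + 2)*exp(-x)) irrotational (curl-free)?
No, ∇×F = (-2*x*y*(x - 1) + 3*x*sin(x*z) - y*exp(y*z), 2*x*y**2 + 4*x*y - y**2 + 2*exp(-x), -4*x*z - 2*x*cos(x*y) - 3*z*sin(x*z))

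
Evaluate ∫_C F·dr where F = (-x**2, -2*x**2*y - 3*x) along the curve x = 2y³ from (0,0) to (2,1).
-31/6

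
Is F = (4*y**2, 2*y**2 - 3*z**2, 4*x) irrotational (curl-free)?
No, ∇×F = (6*z, -4, -8*y)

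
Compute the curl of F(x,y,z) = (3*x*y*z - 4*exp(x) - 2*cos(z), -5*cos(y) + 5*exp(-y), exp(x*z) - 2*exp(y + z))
(-2*exp(y + z), 3*x*y - z*exp(x*z) + 2*sin(z), -3*x*z)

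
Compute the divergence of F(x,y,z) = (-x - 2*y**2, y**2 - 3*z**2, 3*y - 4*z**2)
2*y - 8*z - 1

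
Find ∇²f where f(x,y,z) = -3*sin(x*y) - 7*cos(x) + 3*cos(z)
3*x**2*sin(x*y) + 3*y**2*sin(x*y) + 7*cos(x) - 3*cos(z)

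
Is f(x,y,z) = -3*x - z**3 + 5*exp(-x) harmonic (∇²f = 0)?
No, ∇²f = -6*z + 5*exp(-x)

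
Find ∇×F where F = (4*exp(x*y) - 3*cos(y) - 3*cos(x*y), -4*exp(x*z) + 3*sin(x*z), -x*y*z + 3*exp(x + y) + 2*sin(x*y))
(-x*z + 4*x*exp(x*z) + 2*x*cos(x*y) - 3*x*cos(x*z) + 3*exp(x + y), y*z - 2*y*cos(x*y) - 3*exp(x + y), -4*x*exp(x*y) - 3*x*sin(x*y) - 4*z*exp(x*z) + 3*z*cos(x*z) - 3*sin(y))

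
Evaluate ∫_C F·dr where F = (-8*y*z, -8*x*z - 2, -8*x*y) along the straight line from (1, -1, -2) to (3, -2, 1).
66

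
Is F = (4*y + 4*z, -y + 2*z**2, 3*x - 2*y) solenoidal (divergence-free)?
No, ∇·F = -1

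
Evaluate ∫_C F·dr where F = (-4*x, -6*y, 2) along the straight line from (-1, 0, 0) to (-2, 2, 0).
-18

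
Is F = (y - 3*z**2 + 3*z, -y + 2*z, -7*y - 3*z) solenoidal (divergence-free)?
No, ∇·F = -4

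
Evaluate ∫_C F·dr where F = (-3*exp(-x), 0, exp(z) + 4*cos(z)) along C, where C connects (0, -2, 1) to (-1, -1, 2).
-4*sin(1) - 3 + 4*sin(2) + 2*E + exp(2)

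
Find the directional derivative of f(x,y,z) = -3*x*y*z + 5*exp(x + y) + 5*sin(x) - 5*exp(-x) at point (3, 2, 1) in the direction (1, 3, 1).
sqrt(11)*(-51*exp(3) + 5*exp(3)*cos(3) + 5 + 20*exp(8))*exp(-3)/11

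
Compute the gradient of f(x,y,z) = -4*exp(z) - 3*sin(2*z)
(0, 0, -4*exp(z) - 6*cos(2*z))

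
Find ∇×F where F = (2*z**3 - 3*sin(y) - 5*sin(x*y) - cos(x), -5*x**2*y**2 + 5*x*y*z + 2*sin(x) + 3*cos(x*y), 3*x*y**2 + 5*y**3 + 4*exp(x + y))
(x*y + 15*y**2 + 4*exp(x + y), -3*y**2 + 6*z**2 - 4*exp(x + y), -10*x*y**2 + 5*x*cos(x*y) + 5*y*z - 3*y*sin(x*y) + 2*cos(x) + 3*cos(y))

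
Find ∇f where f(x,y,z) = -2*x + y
(-2, 1, 0)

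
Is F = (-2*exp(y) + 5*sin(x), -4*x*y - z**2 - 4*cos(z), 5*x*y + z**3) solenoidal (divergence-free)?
No, ∇·F = -4*x + 3*z**2 + 5*cos(x)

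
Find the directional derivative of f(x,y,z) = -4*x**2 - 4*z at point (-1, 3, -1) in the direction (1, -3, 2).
0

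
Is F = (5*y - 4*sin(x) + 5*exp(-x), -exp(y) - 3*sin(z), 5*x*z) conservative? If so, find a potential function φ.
No, ∇×F = (3*cos(z), -5*z, -5) ≠ 0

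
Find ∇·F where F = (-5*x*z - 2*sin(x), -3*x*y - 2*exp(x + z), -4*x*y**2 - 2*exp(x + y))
-3*x - 5*z - 2*cos(x)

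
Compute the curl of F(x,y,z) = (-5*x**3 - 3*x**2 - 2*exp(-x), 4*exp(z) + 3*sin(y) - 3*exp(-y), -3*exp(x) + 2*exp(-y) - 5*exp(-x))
(-4*exp(z) - 2*exp(-y), 3*exp(x) - 5*exp(-x), 0)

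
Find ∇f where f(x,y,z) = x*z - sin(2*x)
(z - 2*cos(2*x), 0, x)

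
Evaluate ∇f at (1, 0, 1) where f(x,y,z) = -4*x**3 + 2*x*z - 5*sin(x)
(-10 - 5*cos(1), 0, 2)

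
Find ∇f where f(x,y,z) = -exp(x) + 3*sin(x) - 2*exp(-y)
(-exp(x) + 3*cos(x), 2*exp(-y), 0)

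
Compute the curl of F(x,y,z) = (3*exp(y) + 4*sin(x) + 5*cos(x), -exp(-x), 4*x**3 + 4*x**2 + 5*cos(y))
(-5*sin(y), 4*x*(-3*x - 2), -3*exp(y) + exp(-x))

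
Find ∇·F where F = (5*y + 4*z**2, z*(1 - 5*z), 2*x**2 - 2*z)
-2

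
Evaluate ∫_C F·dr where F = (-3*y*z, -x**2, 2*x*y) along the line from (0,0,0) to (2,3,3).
-10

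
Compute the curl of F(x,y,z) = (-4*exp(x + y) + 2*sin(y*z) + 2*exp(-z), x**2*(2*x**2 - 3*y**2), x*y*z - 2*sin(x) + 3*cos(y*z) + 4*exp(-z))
(z*(x - 3*sin(y*z)), -y*z + 2*y*cos(y*z) + 2*cos(x) - 2*exp(-z), 8*x**3 - 6*x*y**2 - 2*z*cos(y*z) + 4*exp(x + y))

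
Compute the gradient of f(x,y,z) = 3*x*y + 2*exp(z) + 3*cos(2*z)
(3*y, 3*x, 2*exp(z) - 6*sin(2*z))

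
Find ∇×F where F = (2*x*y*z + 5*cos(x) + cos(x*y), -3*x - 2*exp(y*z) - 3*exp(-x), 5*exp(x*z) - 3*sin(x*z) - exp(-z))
(2*y*exp(y*z), 2*x*y - 5*z*exp(x*z) + 3*z*cos(x*z), -2*x*z + x*sin(x*y) - 3 + 3*exp(-x))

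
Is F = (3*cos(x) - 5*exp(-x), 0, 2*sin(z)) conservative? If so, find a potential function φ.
Yes, F is conservative. φ = 3*sin(x) - 2*cos(z) + 5*exp(-x)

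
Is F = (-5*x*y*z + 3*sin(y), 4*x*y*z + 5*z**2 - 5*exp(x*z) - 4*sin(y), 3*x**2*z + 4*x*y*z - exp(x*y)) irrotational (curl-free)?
No, ∇×F = (-4*x*y + 4*x*z - x*exp(x*y) + 5*x*exp(x*z) - 10*z, -5*x*y - 6*x*z - 4*y*z + y*exp(x*y), 5*x*z + 4*y*z - 5*z*exp(x*z) - 3*cos(y))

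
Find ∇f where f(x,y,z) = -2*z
(0, 0, -2)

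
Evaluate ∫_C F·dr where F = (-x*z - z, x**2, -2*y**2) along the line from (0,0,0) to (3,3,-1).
39/2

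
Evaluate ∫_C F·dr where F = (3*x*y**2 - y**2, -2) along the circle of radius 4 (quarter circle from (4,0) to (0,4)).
-472/3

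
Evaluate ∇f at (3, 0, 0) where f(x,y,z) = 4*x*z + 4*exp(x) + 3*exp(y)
(4*exp(3), 3, 12)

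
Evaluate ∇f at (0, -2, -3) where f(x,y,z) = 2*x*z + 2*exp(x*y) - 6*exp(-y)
(-10, 6*exp(2), 0)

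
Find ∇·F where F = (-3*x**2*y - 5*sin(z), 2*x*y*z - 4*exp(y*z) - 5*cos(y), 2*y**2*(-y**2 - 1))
-6*x*y + 2*x*z - 4*z*exp(y*z) + 5*sin(y)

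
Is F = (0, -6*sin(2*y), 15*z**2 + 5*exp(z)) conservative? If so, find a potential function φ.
Yes, F is conservative. φ = 5*z**3 + 5*exp(z) + 3*cos(2*y)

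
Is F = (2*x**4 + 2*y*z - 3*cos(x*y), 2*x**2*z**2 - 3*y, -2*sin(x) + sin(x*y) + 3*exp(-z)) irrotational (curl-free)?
No, ∇×F = (x*(-4*x*z + cos(x*y)), -y*cos(x*y) + 2*y + 2*cos(x), 4*x*z**2 - 3*x*sin(x*y) - 2*z)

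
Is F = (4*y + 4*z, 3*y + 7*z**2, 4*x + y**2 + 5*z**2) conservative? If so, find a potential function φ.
No, ∇×F = (2*y - 14*z, 0, -4) ≠ 0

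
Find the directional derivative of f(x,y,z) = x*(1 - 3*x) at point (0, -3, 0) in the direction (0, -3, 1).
0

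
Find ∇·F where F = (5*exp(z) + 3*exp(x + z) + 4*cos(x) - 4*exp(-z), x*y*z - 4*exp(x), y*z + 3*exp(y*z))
x*z + 3*y*exp(y*z) + y + 3*exp(x + z) - 4*sin(x)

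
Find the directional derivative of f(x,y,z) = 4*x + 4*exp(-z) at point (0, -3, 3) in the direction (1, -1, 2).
2*sqrt(6)*(-2 + exp(3))*exp(-3)/3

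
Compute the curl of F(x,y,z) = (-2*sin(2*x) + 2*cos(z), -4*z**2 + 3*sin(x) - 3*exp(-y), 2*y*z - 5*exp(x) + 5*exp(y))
(10*z + 5*exp(y), 5*exp(x) - 2*sin(z), 3*cos(x))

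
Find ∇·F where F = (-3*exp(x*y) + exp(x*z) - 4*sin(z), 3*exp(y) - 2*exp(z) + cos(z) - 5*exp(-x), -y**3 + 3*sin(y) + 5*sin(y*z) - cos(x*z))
x*sin(x*z) - 3*y*exp(x*y) + 5*y*cos(y*z) + z*exp(x*z) + 3*exp(y)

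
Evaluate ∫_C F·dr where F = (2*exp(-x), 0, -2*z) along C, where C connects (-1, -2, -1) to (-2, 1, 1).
2*E*(1 - E)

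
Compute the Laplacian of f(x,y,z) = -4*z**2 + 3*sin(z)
-3*sin(z) - 8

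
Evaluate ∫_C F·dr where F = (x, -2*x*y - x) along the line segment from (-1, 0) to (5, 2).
-4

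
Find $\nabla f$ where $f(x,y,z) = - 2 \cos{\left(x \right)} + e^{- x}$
(2*sin(x) - exp(-x), 0, 0)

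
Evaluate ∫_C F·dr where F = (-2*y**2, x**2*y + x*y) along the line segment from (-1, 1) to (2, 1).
-6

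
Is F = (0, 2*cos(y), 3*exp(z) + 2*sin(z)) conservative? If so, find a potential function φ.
Yes, F is conservative. φ = 3*exp(z) + 2*sin(y) - 2*cos(z)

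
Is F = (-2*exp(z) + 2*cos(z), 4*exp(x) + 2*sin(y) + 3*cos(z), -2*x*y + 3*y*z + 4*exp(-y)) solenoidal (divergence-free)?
No, ∇·F = 3*y + 2*cos(y)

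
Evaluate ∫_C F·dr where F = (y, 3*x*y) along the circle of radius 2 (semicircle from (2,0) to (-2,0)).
16 - 2*pi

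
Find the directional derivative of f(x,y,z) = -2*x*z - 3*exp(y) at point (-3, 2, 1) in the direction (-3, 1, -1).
-3*sqrt(11)*exp(2)/11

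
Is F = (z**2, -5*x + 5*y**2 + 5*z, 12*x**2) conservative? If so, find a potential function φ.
No, ∇×F = (-5, -24*x + 2*z, -5) ≠ 0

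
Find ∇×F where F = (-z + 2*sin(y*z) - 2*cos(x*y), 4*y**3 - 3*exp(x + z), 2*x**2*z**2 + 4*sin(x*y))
(4*x*cos(x*y) + 3*exp(x + z), -4*x*z**2 - 4*y*cos(x*y) + 2*y*cos(y*z) - 1, -2*x*sin(x*y) - 2*z*cos(y*z) - 3*exp(x + z))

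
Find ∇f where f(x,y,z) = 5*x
(5, 0, 0)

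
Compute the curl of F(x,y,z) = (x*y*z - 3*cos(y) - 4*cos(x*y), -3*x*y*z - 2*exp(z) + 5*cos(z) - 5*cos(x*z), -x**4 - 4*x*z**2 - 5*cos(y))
(3*x*y - 5*x*sin(x*z) + 2*exp(z) + 5*sin(y) + 5*sin(z), 4*x**3 + x*y + 4*z**2, -x*z - 4*x*sin(x*y) - 3*y*z + 5*z*sin(x*z) - 3*sin(y))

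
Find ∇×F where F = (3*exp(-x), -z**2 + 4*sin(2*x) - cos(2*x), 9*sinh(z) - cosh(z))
(2*z, 0, 2*sin(2*x) + 8*cos(2*x))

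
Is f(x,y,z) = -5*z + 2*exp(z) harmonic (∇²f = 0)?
No, ∇²f = 2*exp(z)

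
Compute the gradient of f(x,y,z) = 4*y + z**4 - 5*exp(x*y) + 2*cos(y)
(-5*y*exp(x*y), -5*x*exp(x*y) - 2*sin(y) + 4, 4*z**3)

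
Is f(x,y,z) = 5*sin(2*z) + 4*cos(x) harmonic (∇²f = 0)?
No, ∇²f = -20*sin(2*z) - 4*cos(x)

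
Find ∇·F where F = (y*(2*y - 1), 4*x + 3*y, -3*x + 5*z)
8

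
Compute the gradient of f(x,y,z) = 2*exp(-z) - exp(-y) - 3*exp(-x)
(3*exp(-x), exp(-y), -2*exp(-z))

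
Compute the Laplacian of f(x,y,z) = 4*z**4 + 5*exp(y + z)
48*z**2 + 10*exp(y + z)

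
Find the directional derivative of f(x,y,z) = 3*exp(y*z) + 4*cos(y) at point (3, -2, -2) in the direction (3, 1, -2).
sqrt(14)*(2*sin(2) + 3*exp(4))/7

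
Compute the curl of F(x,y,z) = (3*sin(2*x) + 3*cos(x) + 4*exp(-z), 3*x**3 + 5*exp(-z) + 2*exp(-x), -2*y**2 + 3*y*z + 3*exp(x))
(-4*y + 3*z + 5*exp(-z), -3*exp(x) - 4*exp(-z), 9*x**2 - 2*exp(-x))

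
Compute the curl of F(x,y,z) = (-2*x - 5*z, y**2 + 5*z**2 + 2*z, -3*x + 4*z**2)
(-10*z - 2, -2, 0)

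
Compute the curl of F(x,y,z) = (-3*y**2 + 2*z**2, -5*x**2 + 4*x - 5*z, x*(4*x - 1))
(5, -8*x + 4*z + 1, -10*x + 6*y + 4)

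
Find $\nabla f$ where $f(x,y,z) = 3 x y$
(3*y, 3*x, 0)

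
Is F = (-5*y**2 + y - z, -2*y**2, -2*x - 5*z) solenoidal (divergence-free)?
No, ∇·F = -4*y - 5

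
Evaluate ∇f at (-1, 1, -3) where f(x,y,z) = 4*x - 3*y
(4, -3, 0)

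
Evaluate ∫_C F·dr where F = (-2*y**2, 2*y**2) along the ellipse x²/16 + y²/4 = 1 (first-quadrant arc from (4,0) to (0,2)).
80/3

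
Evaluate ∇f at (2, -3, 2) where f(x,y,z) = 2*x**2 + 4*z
(8, 0, 4)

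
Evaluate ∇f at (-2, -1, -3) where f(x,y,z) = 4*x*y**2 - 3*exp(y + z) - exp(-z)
(4, 16 - 3*exp(-4), (-3 + exp(7))*exp(-4))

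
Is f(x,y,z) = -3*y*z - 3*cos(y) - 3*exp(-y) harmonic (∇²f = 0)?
No, ∇²f = 3*cos(y) - 3*exp(-y)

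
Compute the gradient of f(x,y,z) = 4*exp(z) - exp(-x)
(exp(-x), 0, 4*exp(z))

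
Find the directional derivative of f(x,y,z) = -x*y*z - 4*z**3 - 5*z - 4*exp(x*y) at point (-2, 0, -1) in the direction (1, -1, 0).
-3*sqrt(2)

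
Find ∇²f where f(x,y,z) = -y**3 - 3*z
-6*y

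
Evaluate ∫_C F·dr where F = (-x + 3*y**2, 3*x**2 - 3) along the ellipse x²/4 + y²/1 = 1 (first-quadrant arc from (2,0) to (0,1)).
3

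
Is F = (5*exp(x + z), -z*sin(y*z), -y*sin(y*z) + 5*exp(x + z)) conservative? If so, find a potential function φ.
Yes, F is conservative. φ = 5*exp(x + z) + cos(y*z)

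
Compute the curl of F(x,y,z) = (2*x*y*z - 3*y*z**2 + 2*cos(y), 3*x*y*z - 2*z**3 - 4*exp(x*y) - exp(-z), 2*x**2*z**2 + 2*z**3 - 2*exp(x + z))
(-3*x*y + 6*z**2 - exp(-z), 2*x*y - 4*x*z**2 - 6*y*z + 2*exp(x + z), -2*x*z + 3*y*z - 4*y*exp(x*y) + 3*z**2 + 2*sin(y))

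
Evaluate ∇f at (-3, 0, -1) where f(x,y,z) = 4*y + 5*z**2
(0, 4, -10)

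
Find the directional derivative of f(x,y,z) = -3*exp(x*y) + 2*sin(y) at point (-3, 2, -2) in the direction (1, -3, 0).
-3*sqrt(10)*(2*exp(6)*cos(2) + 11)*exp(-6)/10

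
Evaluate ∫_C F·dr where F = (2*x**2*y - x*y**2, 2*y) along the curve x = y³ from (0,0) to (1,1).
49/40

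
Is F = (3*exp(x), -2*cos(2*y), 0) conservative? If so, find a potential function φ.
Yes, F is conservative. φ = 3*exp(x) - sin(2*y)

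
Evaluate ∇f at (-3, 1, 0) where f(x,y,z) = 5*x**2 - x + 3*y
(-31, 3, 0)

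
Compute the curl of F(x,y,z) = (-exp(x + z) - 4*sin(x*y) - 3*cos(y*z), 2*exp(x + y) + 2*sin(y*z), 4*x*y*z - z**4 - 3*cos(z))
(4*x*z - 2*y*cos(y*z), -4*y*z + 3*y*sin(y*z) - exp(x + z), 4*x*cos(x*y) - 3*z*sin(y*z) + 2*exp(x + y))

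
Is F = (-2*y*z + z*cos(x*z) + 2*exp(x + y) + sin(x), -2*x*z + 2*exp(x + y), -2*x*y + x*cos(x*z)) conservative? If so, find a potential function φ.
Yes, F is conservative. φ = -2*x*y*z + 2*exp(x + y) + sin(x*z) - cos(x)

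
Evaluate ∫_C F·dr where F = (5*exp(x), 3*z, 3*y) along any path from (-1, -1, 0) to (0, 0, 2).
5 - 5*exp(-1)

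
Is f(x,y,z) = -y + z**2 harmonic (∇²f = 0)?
No, ∇²f = 2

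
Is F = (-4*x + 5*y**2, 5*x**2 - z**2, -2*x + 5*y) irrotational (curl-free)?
No, ∇×F = (2*z + 5, 2, 10*x - 10*y)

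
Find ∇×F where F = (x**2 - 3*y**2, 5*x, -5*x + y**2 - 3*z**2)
(2*y, 5, 6*y + 5)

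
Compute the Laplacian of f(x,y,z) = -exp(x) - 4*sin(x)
-exp(x) + 4*sin(x)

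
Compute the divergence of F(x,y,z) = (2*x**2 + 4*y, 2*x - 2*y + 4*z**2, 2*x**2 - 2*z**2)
4*x - 4*z - 2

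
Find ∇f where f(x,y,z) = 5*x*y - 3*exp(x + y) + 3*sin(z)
(5*y - 3*exp(x + y), 5*x - 3*exp(x + y), 3*cos(z))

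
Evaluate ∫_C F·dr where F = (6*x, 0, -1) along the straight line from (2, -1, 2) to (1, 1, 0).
-7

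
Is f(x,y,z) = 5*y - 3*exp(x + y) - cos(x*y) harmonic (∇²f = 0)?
No, ∇²f = x**2*cos(x*y) + y**2*cos(x*y) - 6*exp(x + y)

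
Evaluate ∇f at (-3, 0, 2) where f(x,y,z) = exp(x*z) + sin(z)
(2*exp(-6), 0, cos(2) - 3*exp(-6))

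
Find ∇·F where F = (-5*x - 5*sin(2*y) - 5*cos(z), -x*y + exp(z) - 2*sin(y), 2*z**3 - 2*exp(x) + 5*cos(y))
-x + 6*z**2 - 2*cos(y) - 5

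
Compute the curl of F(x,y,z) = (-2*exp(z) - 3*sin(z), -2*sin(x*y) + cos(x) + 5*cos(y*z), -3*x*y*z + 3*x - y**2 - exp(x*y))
(-3*x*z - x*exp(x*y) + 5*y*sin(y*z) - 2*y, 3*y*z + y*exp(x*y) - 2*exp(z) - 3*cos(z) - 3, -2*y*cos(x*y) - sin(x))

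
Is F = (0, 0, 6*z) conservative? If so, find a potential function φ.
Yes, F is conservative. φ = 3*z**2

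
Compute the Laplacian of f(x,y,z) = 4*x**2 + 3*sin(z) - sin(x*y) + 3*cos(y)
x**2*sin(x*y) + y**2*sin(x*y) - 3*sin(z) - 3*cos(y) + 8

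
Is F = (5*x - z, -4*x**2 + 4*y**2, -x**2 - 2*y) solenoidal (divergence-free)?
No, ∇·F = 8*y + 5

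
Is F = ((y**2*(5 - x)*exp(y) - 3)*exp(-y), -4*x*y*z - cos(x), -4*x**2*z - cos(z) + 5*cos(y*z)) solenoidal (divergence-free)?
No, ∇·F = -4*x**2 - 4*x*z - y**2 - 5*y*sin(y*z) + sin(z)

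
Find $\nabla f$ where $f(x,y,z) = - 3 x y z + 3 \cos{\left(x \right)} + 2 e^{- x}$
(-3*y*z - 3*sin(x) - 2*exp(-x), -3*x*z, -3*x*y)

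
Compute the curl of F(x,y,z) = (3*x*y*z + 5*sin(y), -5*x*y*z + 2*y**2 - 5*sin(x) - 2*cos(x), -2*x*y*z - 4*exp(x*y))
(x*(5*y - 2*z - 4*exp(x*y)), y*(3*x + 2*z + 4*exp(x*y)), -3*x*z - 5*y*z + 2*sin(x) - 5*cos(x) - 5*cos(y))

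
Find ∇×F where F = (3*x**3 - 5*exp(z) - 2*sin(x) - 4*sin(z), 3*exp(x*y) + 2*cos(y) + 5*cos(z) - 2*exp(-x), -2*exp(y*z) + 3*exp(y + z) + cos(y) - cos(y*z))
(-2*z*exp(y*z) + z*sin(y*z) + 3*exp(y + z) - sin(y) + 5*sin(z), -5*exp(z) - 4*cos(z), 3*y*exp(x*y) + 2*exp(-x))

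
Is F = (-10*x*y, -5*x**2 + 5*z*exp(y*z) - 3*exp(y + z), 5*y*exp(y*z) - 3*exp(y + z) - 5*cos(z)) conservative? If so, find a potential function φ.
Yes, F is conservative. φ = -5*x**2*y + 5*exp(y*z) - 3*exp(y + z) - 5*sin(z)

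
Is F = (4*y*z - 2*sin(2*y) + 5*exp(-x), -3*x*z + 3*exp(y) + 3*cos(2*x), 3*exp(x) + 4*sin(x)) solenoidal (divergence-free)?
No, ∇·F = 3*exp(y) - 5*exp(-x)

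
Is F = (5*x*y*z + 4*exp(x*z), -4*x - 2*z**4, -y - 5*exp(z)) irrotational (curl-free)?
No, ∇×F = (8*z**3 - 1, x*(5*y + 4*exp(x*z)), -5*x*z - 4)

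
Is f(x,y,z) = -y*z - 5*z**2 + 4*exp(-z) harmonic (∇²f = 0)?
No, ∇²f = -10 + 4*exp(-z)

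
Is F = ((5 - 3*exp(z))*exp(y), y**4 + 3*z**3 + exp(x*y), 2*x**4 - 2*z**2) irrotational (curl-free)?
No, ∇×F = (-9*z**2, -8*x**3 - 3*exp(y + z), y*exp(x*y) + (3*exp(z) - 5)*exp(y))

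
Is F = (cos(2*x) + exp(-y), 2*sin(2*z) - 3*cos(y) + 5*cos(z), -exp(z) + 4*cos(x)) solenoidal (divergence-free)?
No, ∇·F = -exp(z) - 2*sin(2*x) + 3*sin(y)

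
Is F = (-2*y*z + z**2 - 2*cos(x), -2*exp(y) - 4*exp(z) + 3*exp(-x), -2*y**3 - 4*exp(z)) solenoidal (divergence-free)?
No, ∇·F = -2*exp(y) - 4*exp(z) + 2*sin(x)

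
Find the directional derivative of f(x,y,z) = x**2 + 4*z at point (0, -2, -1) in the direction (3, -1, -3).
-12*sqrt(19)/19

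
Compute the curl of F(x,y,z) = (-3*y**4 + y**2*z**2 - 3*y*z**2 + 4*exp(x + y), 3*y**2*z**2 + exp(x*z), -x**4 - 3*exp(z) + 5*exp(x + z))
(-x*exp(x*z) - 6*y**2*z, 4*x**3 + 2*y**2*z - 6*y*z - 5*exp(x + z), 12*y**3 - 2*y*z**2 + 3*z**2 + z*exp(x*z) - 4*exp(x + y))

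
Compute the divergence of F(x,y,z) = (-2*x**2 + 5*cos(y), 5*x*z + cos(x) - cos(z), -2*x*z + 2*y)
-6*x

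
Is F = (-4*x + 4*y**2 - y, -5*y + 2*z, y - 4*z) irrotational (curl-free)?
No, ∇×F = (-1, 0, 1 - 8*y)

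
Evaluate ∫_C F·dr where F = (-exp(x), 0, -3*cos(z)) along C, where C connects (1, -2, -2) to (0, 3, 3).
-3*sin(2) - 1 - 3*sin(3) + E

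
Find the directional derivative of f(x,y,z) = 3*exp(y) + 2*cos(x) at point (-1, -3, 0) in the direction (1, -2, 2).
-2*exp(-3) + 2*sin(1)/3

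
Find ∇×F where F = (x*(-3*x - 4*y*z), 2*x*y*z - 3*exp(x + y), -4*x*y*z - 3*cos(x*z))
(2*x*(-y - 2*z), -4*x*y + 4*y*z - 3*z*sin(x*z), 4*x*z + 2*y*z - 3*exp(x + y))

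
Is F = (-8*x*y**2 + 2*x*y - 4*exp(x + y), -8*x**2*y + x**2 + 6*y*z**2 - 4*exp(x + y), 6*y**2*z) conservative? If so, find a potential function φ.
Yes, F is conservative. φ = -4*x**2*y**2 + x**2*y + 3*y**2*z**2 - 4*exp(x + y)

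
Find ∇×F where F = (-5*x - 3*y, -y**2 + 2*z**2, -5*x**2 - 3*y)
(-4*z - 3, 10*x, 3)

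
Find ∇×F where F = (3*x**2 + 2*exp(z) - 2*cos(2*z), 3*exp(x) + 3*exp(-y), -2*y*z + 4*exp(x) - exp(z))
(-2*z, -4*exp(x) + 2*exp(z) + 4*sin(2*z), 3*exp(x))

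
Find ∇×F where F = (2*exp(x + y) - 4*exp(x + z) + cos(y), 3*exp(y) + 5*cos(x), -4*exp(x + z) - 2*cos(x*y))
(2*x*sin(x*y), -2*y*sin(x*y), -2*exp(x + y) - 5*sin(x) + sin(y))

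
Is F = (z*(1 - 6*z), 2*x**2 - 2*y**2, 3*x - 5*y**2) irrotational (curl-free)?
No, ∇×F = (-10*y, -12*z - 2, 4*x)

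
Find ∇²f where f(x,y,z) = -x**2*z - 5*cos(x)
-2*z + 5*cos(x)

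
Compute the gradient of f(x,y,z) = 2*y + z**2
(0, 2, 2*z)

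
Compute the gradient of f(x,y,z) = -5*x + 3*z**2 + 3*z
(-5, 0, 6*z + 3)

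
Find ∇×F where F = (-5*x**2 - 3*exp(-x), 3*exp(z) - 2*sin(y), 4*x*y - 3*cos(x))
(4*x - 3*exp(z), -4*y - 3*sin(x), 0)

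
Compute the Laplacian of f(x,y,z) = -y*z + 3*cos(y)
-3*cos(y)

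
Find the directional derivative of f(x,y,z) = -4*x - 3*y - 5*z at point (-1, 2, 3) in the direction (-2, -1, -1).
8*sqrt(6)/3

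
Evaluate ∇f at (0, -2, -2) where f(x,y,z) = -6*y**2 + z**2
(0, 24, -4)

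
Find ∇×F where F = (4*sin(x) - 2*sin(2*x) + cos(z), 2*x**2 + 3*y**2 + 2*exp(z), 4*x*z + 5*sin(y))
(-2*exp(z) + 5*cos(y), -4*z - sin(z), 4*x)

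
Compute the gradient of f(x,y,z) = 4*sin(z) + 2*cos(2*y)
(0, -4*sin(2*y), 4*cos(z))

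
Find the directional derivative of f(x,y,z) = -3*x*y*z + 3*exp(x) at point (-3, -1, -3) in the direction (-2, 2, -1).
-9 - 2*exp(-3)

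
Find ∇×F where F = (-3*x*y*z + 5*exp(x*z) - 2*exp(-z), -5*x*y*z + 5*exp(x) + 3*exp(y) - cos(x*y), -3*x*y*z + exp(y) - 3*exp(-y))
(5*x*y - 3*x*z + exp(y) + 3*exp(-y), -3*x*y + 5*x*exp(x*z) + 3*y*z + 2*exp(-z), 3*x*z - 5*y*z + y*sin(x*y) + 5*exp(x))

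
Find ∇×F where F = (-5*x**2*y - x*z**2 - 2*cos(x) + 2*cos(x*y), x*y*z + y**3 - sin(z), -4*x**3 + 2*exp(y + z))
(-x*y + 2*exp(y + z) + cos(z), 2*x*(6*x - z), 5*x**2 + 2*x*sin(x*y) + y*z)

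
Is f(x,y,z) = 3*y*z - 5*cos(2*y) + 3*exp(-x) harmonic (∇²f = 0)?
No, ∇²f = 20*cos(2*y) + 3*exp(-x)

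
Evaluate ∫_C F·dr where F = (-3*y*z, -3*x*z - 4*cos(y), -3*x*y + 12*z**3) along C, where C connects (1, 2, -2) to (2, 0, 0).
-60 + 4*sin(2)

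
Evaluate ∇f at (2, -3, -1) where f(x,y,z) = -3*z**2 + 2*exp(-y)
(0, -2*exp(3), 6)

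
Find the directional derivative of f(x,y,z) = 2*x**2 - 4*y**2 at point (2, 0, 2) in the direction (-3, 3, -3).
-8*sqrt(3)/3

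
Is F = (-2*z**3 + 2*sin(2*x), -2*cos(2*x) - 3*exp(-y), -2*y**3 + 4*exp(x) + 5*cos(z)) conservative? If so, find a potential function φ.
No, ∇×F = (-6*y**2, -6*z**2 - 4*exp(x), 4*sin(2*x)) ≠ 0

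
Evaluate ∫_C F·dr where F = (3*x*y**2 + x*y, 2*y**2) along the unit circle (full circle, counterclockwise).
0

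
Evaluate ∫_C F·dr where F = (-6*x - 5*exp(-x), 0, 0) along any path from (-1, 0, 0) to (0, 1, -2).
8 - 5*E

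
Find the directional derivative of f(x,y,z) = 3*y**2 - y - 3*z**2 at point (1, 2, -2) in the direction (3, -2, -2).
-46*sqrt(17)/17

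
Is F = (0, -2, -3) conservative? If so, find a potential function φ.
Yes, F is conservative. φ = -2*y - 3*z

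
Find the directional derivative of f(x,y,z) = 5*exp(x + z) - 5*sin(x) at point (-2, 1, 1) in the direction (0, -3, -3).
-5*sqrt(2)*exp(-1)/2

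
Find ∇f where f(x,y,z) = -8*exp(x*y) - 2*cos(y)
(-8*y*exp(x*y), -8*x*exp(x*y) + 2*sin(y), 0)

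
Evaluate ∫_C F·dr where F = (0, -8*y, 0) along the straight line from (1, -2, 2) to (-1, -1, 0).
12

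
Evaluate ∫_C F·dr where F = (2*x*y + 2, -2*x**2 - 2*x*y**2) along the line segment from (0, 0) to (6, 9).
-2175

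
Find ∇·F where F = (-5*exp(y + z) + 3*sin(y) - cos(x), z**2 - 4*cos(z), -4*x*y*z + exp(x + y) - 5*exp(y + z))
-4*x*y - 5*exp(y + z) + sin(x)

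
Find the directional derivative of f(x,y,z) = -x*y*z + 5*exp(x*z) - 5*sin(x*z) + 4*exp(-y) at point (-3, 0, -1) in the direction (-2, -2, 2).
sqrt(3)*(-10*exp(3) + 10*cos(3) + 7)/3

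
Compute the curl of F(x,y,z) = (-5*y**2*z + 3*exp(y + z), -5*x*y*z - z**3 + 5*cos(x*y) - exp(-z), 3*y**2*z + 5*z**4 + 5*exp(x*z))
(5*x*y + 6*y*z + 3*z**2 - exp(-z), -5*y**2 - 5*z*exp(x*z) + 3*exp(y + z), 5*y*z - 5*y*sin(x*y) - 3*exp(y + z))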